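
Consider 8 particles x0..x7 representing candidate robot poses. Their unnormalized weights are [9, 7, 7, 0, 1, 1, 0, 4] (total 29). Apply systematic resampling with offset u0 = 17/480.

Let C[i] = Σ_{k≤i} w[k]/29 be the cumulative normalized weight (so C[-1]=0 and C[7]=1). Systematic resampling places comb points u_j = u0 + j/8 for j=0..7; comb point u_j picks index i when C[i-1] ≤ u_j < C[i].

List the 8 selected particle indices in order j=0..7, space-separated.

0 0 0 1 1 2 2 7

C = [9/29, 16/29, 23/29, 23/29, 24/29, 25/29, 25/29, 1]
j=0: u_0=17/480 ∈ [0, 9/29) → index 0
j=1: u_1=77/480 ∈ [0, 9/29) → index 0
j=2: u_2=137/480 ∈ [0, 9/29) → index 0
j=3: u_3=197/480 ∈ [9/29, 16/29) → index 1
j=4: u_4=257/480 ∈ [9/29, 16/29) → index 1
j=5: u_5=317/480 ∈ [16/29, 23/29) → index 2
j=6: u_6=377/480 ∈ [16/29, 23/29) → index 2
j=7: u_7=437/480 ∈ [25/29, 1) → index 7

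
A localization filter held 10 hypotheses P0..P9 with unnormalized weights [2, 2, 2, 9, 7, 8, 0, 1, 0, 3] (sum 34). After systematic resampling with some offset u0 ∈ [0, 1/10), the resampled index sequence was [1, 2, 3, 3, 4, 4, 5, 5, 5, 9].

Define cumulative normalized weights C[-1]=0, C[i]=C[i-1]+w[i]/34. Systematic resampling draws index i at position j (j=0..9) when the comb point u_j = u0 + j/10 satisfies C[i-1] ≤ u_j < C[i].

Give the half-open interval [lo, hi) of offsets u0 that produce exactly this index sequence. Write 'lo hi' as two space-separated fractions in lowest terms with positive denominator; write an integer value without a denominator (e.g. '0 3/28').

1/17 13/170

C = [1/17, 2/17, 3/17, 15/34, 11/17, 15/17, 15/17, 31/34, 31/34, 1]
j=0 picked index 1: u0 ∈ [1/17, 2/17)
j=1 picked index 2: u0 ∈ [3/170, 13/170)
j=2 picked index 3: u0 ∈ [-2/85, 41/170)
j=3 picked index 3: u0 ∈ [-21/170, 12/85)
j=4 picked index 4: u0 ∈ [7/170, 21/85)
j=5 picked index 4: u0 ∈ [-1/17, 5/34)
j=6 picked index 5: u0 ∈ [4/85, 24/85)
j=7 picked index 5: u0 ∈ [-9/170, 31/170)
j=8 picked index 5: u0 ∈ [-13/85, 7/85)
j=9 picked index 9: u0 ∈ [1/85, 1/10)
intersection: [1/17, 13/170)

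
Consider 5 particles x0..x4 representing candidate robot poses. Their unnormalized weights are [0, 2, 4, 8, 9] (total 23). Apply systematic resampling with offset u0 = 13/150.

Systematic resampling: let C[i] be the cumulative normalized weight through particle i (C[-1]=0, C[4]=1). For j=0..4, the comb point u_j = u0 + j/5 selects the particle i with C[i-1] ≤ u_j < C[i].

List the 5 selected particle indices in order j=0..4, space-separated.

1 3 3 4 4

C = [0, 2/23, 6/23, 14/23, 1]
j=0: u_0=13/150 ∈ [0, 2/23) → index 1
j=1: u_1=43/150 ∈ [6/23, 14/23) → index 3
j=2: u_2=73/150 ∈ [6/23, 14/23) → index 3
j=3: u_3=103/150 ∈ [14/23, 1) → index 4
j=4: u_4=133/150 ∈ [14/23, 1) → index 4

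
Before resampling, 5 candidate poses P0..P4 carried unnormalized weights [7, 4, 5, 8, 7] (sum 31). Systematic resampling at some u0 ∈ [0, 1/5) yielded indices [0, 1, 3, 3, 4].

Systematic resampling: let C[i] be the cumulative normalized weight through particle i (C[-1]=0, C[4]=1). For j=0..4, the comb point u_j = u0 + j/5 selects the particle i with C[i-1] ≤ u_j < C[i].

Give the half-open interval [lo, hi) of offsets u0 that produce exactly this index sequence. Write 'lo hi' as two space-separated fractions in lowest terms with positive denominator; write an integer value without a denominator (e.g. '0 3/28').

C = [7/31, 11/31, 16/31, 24/31, 1]
j=0 picked index 0: u0 ∈ [0, 7/31)
j=1 picked index 1: u0 ∈ [4/155, 24/155)
j=2 picked index 3: u0 ∈ [18/155, 58/155)
j=3 picked index 3: u0 ∈ [-13/155, 27/155)
j=4 picked index 4: u0 ∈ [-4/155, 1/5)
intersection: [18/155, 24/155)

18/155 24/155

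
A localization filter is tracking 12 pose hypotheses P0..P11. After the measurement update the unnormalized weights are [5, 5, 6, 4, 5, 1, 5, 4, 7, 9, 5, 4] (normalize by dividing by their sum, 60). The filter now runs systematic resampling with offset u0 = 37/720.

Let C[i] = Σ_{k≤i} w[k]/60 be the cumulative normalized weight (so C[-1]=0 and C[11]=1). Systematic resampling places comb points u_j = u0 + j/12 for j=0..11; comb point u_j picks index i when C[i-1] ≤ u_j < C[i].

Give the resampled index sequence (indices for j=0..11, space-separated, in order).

C = [1/12, 1/6, 4/15, 1/3, 5/12, 13/30, 31/60, 7/12, 7/10, 17/20, 14/15, 1]
j=0: u_0=37/720 ∈ [0, 1/12) → index 0
j=1: u_1=97/720 ∈ [1/12, 1/6) → index 1
j=2: u_2=157/720 ∈ [1/6, 4/15) → index 2
j=3: u_3=217/720 ∈ [4/15, 1/3) → index 3
j=4: u_4=277/720 ∈ [1/3, 5/12) → index 4
j=5: u_5=337/720 ∈ [13/30, 31/60) → index 6
j=6: u_6=397/720 ∈ [31/60, 7/12) → index 7
j=7: u_7=457/720 ∈ [7/12, 7/10) → index 8
j=8: u_8=517/720 ∈ [7/10, 17/20) → index 9
j=9: u_9=577/720 ∈ [7/10, 17/20) → index 9
j=10: u_10=637/720 ∈ [17/20, 14/15) → index 10
j=11: u_11=697/720 ∈ [14/15, 1) → index 11

0 1 2 3 4 6 7 8 9 9 10 11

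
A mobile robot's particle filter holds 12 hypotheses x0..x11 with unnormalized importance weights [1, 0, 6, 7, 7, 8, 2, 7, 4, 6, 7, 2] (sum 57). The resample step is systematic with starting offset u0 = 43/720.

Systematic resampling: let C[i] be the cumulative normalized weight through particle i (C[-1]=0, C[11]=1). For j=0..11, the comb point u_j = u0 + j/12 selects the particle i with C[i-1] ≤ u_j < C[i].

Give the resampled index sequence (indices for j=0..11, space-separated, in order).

C = [1/57, 1/57, 7/57, 14/57, 7/19, 29/57, 31/57, 2/3, 14/19, 16/19, 55/57, 1]
j=0: u_0=43/720 ∈ [1/57, 7/57) → index 2
j=1: u_1=103/720 ∈ [7/57, 14/57) → index 3
j=2: u_2=163/720 ∈ [7/57, 14/57) → index 3
j=3: u_3=223/720 ∈ [14/57, 7/19) → index 4
j=4: u_4=283/720 ∈ [7/19, 29/57) → index 5
j=5: u_5=343/720 ∈ [7/19, 29/57) → index 5
j=6: u_6=403/720 ∈ [31/57, 2/3) → index 7
j=7: u_7=463/720 ∈ [31/57, 2/3) → index 7
j=8: u_8=523/720 ∈ [2/3, 14/19) → index 8
j=9: u_9=583/720 ∈ [14/19, 16/19) → index 9
j=10: u_10=643/720 ∈ [16/19, 55/57) → index 10
j=11: u_11=703/720 ∈ [55/57, 1) → index 11

2 3 3 4 5 5 7 7 8 9 10 11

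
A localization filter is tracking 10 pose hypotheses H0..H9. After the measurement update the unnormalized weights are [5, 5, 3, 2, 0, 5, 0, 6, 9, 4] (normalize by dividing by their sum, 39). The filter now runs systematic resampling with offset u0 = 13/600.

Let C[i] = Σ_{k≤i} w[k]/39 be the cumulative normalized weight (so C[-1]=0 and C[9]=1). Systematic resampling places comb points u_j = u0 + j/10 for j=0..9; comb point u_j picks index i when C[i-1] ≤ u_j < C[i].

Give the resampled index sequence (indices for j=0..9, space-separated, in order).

C = [5/39, 10/39, 1/3, 5/13, 5/13, 20/39, 20/39, 2/3, 35/39, 1]
j=0: u_0=13/600 ∈ [0, 5/39) → index 0
j=1: u_1=73/600 ∈ [0, 5/39) → index 0
j=2: u_2=133/600 ∈ [5/39, 10/39) → index 1
j=3: u_3=193/600 ∈ [10/39, 1/3) → index 2
j=4: u_4=253/600 ∈ [5/13, 20/39) → index 5
j=5: u_5=313/600 ∈ [20/39, 2/3) → index 7
j=6: u_6=373/600 ∈ [20/39, 2/3) → index 7
j=7: u_7=433/600 ∈ [2/3, 35/39) → index 8
j=8: u_8=493/600 ∈ [2/3, 35/39) → index 8
j=9: u_9=553/600 ∈ [35/39, 1) → index 9

0 0 1 2 5 7 7 8 8 9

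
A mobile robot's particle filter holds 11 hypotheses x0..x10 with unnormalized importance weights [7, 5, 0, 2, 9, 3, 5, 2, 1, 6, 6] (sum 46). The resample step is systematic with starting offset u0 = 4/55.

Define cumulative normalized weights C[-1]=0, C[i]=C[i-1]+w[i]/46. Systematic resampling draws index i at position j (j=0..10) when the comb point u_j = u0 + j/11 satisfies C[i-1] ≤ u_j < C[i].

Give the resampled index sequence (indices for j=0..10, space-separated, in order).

0 1 1 4 4 5 6 7 9 10 10

C = [7/46, 6/23, 6/23, 7/23, 1/2, 13/23, 31/46, 33/46, 17/23, 20/23, 1]
j=0: u_0=4/55 ∈ [0, 7/46) → index 0
j=1: u_1=9/55 ∈ [7/46, 6/23) → index 1
j=2: u_2=14/55 ∈ [7/46, 6/23) → index 1
j=3: u_3=19/55 ∈ [7/23, 1/2) → index 4
j=4: u_4=24/55 ∈ [7/23, 1/2) → index 4
j=5: u_5=29/55 ∈ [1/2, 13/23) → index 5
j=6: u_6=34/55 ∈ [13/23, 31/46) → index 6
j=7: u_7=39/55 ∈ [31/46, 33/46) → index 7
j=8: u_8=4/5 ∈ [17/23, 20/23) → index 9
j=9: u_9=49/55 ∈ [20/23, 1) → index 10
j=10: u_10=54/55 ∈ [20/23, 1) → index 10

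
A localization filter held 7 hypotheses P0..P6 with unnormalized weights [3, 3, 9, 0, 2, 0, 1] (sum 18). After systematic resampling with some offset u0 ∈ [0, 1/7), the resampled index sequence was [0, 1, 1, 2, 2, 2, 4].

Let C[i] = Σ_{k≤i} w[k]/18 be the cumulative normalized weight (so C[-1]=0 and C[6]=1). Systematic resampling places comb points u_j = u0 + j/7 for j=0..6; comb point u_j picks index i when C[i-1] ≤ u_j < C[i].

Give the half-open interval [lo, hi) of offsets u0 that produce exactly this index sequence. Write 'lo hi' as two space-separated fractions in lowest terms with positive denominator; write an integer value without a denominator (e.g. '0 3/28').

1/42 1/21

C = [1/6, 1/3, 5/6, 5/6, 17/18, 17/18, 1]
j=0 picked index 0: u0 ∈ [0, 1/6)
j=1 picked index 1: u0 ∈ [1/42, 4/21)
j=2 picked index 1: u0 ∈ [-5/42, 1/21)
j=3 picked index 2: u0 ∈ [-2/21, 17/42)
j=4 picked index 2: u0 ∈ [-5/21, 11/42)
j=5 picked index 2: u0 ∈ [-8/21, 5/42)
j=6 picked index 4: u0 ∈ [-1/42, 11/126)
intersection: [1/42, 1/21)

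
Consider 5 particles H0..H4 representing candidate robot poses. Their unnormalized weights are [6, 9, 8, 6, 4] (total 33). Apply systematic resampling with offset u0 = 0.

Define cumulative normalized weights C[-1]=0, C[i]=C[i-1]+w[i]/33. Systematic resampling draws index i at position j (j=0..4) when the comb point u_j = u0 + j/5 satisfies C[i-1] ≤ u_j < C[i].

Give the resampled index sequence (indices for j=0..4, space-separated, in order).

C = [2/11, 5/11, 23/33, 29/33, 1]
j=0: u_0=0 ∈ [0, 2/11) → index 0
j=1: u_1=1/5 ∈ [2/11, 5/11) → index 1
j=2: u_2=2/5 ∈ [2/11, 5/11) → index 1
j=3: u_3=3/5 ∈ [5/11, 23/33) → index 2
j=4: u_4=4/5 ∈ [23/33, 29/33) → index 3

0 1 1 2 3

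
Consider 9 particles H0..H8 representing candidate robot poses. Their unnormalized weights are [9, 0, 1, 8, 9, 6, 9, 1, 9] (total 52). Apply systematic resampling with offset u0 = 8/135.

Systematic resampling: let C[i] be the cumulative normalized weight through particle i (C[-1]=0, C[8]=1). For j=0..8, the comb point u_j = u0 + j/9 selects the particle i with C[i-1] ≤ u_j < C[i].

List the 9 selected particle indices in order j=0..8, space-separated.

0 0 3 4 4 5 6 8 8

C = [9/52, 9/52, 5/26, 9/26, 27/52, 33/52, 21/26, 43/52, 1]
j=0: u_0=8/135 ∈ [0, 9/52) → index 0
j=1: u_1=23/135 ∈ [0, 9/52) → index 0
j=2: u_2=38/135 ∈ [5/26, 9/26) → index 3
j=3: u_3=53/135 ∈ [9/26, 27/52) → index 4
j=4: u_4=68/135 ∈ [9/26, 27/52) → index 4
j=5: u_5=83/135 ∈ [27/52, 33/52) → index 5
j=6: u_6=98/135 ∈ [33/52, 21/26) → index 6
j=7: u_7=113/135 ∈ [43/52, 1) → index 8
j=8: u_8=128/135 ∈ [43/52, 1) → index 8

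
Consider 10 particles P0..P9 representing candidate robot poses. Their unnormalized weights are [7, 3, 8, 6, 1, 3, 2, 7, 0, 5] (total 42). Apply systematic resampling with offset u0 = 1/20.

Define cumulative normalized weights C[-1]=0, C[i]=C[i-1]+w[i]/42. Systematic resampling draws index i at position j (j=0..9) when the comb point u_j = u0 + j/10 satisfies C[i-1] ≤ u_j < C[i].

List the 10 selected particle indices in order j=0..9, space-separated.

C = [1/6, 5/21, 3/7, 4/7, 25/42, 2/3, 5/7, 37/42, 37/42, 1]
j=0: u_0=1/20 ∈ [0, 1/6) → index 0
j=1: u_1=3/20 ∈ [0, 1/6) → index 0
j=2: u_2=1/4 ∈ [5/21, 3/7) → index 2
j=3: u_3=7/20 ∈ [5/21, 3/7) → index 2
j=4: u_4=9/20 ∈ [3/7, 4/7) → index 3
j=5: u_5=11/20 ∈ [3/7, 4/7) → index 3
j=6: u_6=13/20 ∈ [25/42, 2/3) → index 5
j=7: u_7=3/4 ∈ [5/7, 37/42) → index 7
j=8: u_8=17/20 ∈ [5/7, 37/42) → index 7
j=9: u_9=19/20 ∈ [37/42, 1) → index 9

0 0 2 2 3 3 5 7 7 9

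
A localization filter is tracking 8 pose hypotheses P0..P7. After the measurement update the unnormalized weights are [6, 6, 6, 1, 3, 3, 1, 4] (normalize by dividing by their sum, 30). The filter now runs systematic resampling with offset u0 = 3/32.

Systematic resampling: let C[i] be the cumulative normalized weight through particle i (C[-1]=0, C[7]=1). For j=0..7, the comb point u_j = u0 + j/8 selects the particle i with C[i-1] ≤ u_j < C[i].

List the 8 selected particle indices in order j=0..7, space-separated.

C = [1/5, 2/5, 3/5, 19/30, 11/15, 5/6, 13/15, 1]
j=0: u_0=3/32 ∈ [0, 1/5) → index 0
j=1: u_1=7/32 ∈ [1/5, 2/5) → index 1
j=2: u_2=11/32 ∈ [1/5, 2/5) → index 1
j=3: u_3=15/32 ∈ [2/5, 3/5) → index 2
j=4: u_4=19/32 ∈ [2/5, 3/5) → index 2
j=5: u_5=23/32 ∈ [19/30, 11/15) → index 4
j=6: u_6=27/32 ∈ [5/6, 13/15) → index 6
j=7: u_7=31/32 ∈ [13/15, 1) → index 7

0 1 1 2 2 4 6 7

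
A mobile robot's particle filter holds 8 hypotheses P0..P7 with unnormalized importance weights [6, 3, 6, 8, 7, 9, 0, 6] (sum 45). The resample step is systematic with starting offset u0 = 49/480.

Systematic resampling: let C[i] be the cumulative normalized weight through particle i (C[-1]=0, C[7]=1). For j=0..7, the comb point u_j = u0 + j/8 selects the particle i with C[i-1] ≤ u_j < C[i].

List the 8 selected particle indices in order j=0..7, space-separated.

C = [2/15, 1/5, 1/3, 23/45, 2/3, 13/15, 13/15, 1]
j=0: u_0=49/480 ∈ [0, 2/15) → index 0
j=1: u_1=109/480 ∈ [1/5, 1/3) → index 2
j=2: u_2=169/480 ∈ [1/3, 23/45) → index 3
j=3: u_3=229/480 ∈ [1/3, 23/45) → index 3
j=4: u_4=289/480 ∈ [23/45, 2/3) → index 4
j=5: u_5=349/480 ∈ [2/3, 13/15) → index 5
j=6: u_6=409/480 ∈ [2/3, 13/15) → index 5
j=7: u_7=469/480 ∈ [13/15, 1) → index 7

0 2 3 3 4 5 5 7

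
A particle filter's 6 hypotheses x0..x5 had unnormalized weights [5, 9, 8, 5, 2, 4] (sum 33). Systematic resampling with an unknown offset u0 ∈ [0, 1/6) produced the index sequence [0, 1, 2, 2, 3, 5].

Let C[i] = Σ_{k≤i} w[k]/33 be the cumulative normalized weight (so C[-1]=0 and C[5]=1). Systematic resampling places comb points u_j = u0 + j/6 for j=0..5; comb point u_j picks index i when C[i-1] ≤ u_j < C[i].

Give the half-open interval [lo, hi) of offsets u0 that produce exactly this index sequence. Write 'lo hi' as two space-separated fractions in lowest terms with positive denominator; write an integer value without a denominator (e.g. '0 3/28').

1/11 5/33

C = [5/33, 14/33, 2/3, 9/11, 29/33, 1]
j=0 picked index 0: u0 ∈ [0, 5/33)
j=1 picked index 1: u0 ∈ [-1/66, 17/66)
j=2 picked index 2: u0 ∈ [1/11, 1/3)
j=3 picked index 2: u0 ∈ [-5/66, 1/6)
j=4 picked index 3: u0 ∈ [0, 5/33)
j=5 picked index 5: u0 ∈ [1/22, 1/6)
intersection: [1/11, 5/33)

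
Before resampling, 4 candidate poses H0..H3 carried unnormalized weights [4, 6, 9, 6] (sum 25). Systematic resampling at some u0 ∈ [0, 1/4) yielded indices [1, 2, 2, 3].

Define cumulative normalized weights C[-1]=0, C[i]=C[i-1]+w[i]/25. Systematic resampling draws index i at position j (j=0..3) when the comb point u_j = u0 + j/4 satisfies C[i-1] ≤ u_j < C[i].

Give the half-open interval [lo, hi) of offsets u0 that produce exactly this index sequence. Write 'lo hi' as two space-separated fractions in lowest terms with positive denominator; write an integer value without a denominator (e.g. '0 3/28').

C = [4/25, 2/5, 19/25, 1]
j=0 picked index 1: u0 ∈ [4/25, 2/5)
j=1 picked index 2: u0 ∈ [3/20, 51/100)
j=2 picked index 2: u0 ∈ [-1/10, 13/50)
j=3 picked index 3: u0 ∈ [1/100, 1/4)
intersection: [4/25, 1/4)

4/25 1/4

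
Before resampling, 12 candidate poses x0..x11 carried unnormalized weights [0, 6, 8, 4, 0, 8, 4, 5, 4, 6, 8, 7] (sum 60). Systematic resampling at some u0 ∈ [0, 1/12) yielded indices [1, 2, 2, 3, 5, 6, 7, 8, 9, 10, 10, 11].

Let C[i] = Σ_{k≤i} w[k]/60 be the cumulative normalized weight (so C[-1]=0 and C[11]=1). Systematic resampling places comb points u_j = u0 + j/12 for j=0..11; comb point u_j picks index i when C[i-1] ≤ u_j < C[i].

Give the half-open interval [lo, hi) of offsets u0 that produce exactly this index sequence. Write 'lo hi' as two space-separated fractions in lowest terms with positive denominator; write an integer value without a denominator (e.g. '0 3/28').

1/60 1/20

C = [0, 1/10, 7/30, 3/10, 3/10, 13/30, 1/2, 7/12, 13/20, 3/4, 53/60, 1]
j=0 picked index 1: u0 ∈ [0, 1/10)
j=1 picked index 2: u0 ∈ [1/60, 3/20)
j=2 picked index 2: u0 ∈ [-1/15, 1/15)
j=3 picked index 3: u0 ∈ [-1/60, 1/20)
j=4 picked index 5: u0 ∈ [-1/30, 1/10)
j=5 picked index 6: u0 ∈ [1/60, 1/12)
j=6 picked index 7: u0 ∈ [0, 1/12)
j=7 picked index 8: u0 ∈ [0, 1/15)
j=8 picked index 9: u0 ∈ [-1/60, 1/12)
j=9 picked index 10: u0 ∈ [0, 2/15)
j=10 picked index 10: u0 ∈ [-1/12, 1/20)
j=11 picked index 11: u0 ∈ [-1/30, 1/12)
intersection: [1/60, 1/20)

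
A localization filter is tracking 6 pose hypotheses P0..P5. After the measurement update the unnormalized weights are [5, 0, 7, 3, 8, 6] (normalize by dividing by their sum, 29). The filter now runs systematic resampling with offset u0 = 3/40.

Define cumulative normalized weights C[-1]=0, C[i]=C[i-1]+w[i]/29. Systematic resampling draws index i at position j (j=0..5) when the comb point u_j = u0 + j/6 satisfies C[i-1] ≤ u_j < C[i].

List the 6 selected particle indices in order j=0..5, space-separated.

C = [5/29, 5/29, 12/29, 15/29, 23/29, 1]
j=0: u_0=3/40 ∈ [0, 5/29) → index 0
j=1: u_1=29/120 ∈ [5/29, 12/29) → index 2
j=2: u_2=49/120 ∈ [5/29, 12/29) → index 2
j=3: u_3=23/40 ∈ [15/29, 23/29) → index 4
j=4: u_4=89/120 ∈ [15/29, 23/29) → index 4
j=5: u_5=109/120 ∈ [23/29, 1) → index 5

0 2 2 4 4 5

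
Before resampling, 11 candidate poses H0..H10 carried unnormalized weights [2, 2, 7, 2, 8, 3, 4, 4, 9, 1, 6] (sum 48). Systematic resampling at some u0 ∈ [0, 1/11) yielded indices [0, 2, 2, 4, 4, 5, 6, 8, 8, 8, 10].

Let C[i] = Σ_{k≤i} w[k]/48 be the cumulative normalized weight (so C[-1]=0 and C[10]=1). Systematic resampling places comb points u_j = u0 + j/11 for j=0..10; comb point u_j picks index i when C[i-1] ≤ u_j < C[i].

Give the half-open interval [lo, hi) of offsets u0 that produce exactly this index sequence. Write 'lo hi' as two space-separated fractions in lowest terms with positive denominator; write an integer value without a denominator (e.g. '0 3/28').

C = [1/24, 1/12, 11/48, 13/48, 7/16, 1/2, 7/12, 2/3, 41/48, 7/8, 1]
j=0 picked index 0: u0 ∈ [0, 1/24)
j=1 picked index 2: u0 ∈ [-1/132, 73/528)
j=2 picked index 2: u0 ∈ [-13/132, 25/528)
j=3 picked index 4: u0 ∈ [-1/528, 29/176)
j=4 picked index 4: u0 ∈ [-49/528, 13/176)
j=5 picked index 5: u0 ∈ [-3/176, 1/22)
j=6 picked index 6: u0 ∈ [-1/22, 5/132)
j=7 picked index 8: u0 ∈ [1/33, 115/528)
j=8 picked index 8: u0 ∈ [-2/33, 67/528)
j=9 picked index 8: u0 ∈ [-5/33, 19/528)
j=10 picked index 10: u0 ∈ [-3/88, 1/11)
intersection: [1/33, 19/528)

1/33 19/528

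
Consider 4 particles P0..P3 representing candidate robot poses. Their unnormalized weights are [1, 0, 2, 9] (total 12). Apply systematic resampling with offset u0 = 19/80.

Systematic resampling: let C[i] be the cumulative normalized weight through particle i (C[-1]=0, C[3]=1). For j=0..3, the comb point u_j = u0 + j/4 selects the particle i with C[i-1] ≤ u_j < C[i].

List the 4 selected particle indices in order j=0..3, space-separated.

2 3 3 3

C = [1/12, 1/12, 1/4, 1]
j=0: u_0=19/80 ∈ [1/12, 1/4) → index 2
j=1: u_1=39/80 ∈ [1/4, 1) → index 3
j=2: u_2=59/80 ∈ [1/4, 1) → index 3
j=3: u_3=79/80 ∈ [1/4, 1) → index 3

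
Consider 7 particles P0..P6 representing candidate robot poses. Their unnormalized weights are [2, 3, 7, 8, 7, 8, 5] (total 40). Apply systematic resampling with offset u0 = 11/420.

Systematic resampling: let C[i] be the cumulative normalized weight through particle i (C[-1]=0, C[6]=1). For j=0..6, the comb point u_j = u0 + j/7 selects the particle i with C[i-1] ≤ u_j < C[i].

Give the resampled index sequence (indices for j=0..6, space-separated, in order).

C = [1/20, 1/8, 3/10, 1/2, 27/40, 7/8, 1]
j=0: u_0=11/420 ∈ [0, 1/20) → index 0
j=1: u_1=71/420 ∈ [1/8, 3/10) → index 2
j=2: u_2=131/420 ∈ [3/10, 1/2) → index 3
j=3: u_3=191/420 ∈ [3/10, 1/2) → index 3
j=4: u_4=251/420 ∈ [1/2, 27/40) → index 4
j=5: u_5=311/420 ∈ [27/40, 7/8) → index 5
j=6: u_6=53/60 ∈ [7/8, 1) → index 6

0 2 3 3 4 5 6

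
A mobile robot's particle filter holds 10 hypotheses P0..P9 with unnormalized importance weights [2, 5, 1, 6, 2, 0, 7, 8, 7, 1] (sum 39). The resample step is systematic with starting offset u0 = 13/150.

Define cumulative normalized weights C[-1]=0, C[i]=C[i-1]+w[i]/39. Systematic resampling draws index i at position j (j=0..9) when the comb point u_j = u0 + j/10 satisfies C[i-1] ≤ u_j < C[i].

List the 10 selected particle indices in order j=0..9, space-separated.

C = [2/39, 7/39, 8/39, 14/39, 16/39, 16/39, 23/39, 31/39, 38/39, 1]
j=0: u_0=13/150 ∈ [2/39, 7/39) → index 1
j=1: u_1=14/75 ∈ [7/39, 8/39) → index 2
j=2: u_2=43/150 ∈ [8/39, 14/39) → index 3
j=3: u_3=29/75 ∈ [14/39, 16/39) → index 4
j=4: u_4=73/150 ∈ [16/39, 23/39) → index 6
j=5: u_5=44/75 ∈ [16/39, 23/39) → index 6
j=6: u_6=103/150 ∈ [23/39, 31/39) → index 7
j=7: u_7=59/75 ∈ [23/39, 31/39) → index 7
j=8: u_8=133/150 ∈ [31/39, 38/39) → index 8
j=9: u_9=74/75 ∈ [38/39, 1) → index 9

1 2 3 4 6 6 7 7 8 9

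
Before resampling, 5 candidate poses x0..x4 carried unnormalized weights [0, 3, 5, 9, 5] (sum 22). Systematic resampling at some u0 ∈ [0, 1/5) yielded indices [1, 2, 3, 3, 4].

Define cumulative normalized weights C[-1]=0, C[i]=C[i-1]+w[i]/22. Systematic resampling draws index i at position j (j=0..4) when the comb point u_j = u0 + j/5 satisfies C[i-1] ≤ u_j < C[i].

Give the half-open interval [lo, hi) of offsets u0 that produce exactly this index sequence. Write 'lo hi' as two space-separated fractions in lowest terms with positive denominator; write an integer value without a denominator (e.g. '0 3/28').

0 3/22

C = [0, 3/22, 4/11, 17/22, 1]
j=0 picked index 1: u0 ∈ [0, 3/22)
j=1 picked index 2: u0 ∈ [-7/110, 9/55)
j=2 picked index 3: u0 ∈ [-2/55, 41/110)
j=3 picked index 3: u0 ∈ [-13/55, 19/110)
j=4 picked index 4: u0 ∈ [-3/110, 1/5)
intersection: [0, 3/22)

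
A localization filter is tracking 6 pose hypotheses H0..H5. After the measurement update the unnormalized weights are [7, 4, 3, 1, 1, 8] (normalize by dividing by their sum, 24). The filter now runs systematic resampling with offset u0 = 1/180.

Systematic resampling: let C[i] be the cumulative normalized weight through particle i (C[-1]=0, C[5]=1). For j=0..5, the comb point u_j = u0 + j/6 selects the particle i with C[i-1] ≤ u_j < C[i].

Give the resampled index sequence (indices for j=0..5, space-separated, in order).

C = [7/24, 11/24, 7/12, 5/8, 2/3, 1]
j=0: u_0=1/180 ∈ [0, 7/24) → index 0
j=1: u_1=31/180 ∈ [0, 7/24) → index 0
j=2: u_2=61/180 ∈ [7/24, 11/24) → index 1
j=3: u_3=91/180 ∈ [11/24, 7/12) → index 2
j=4: u_4=121/180 ∈ [2/3, 1) → index 5
j=5: u_5=151/180 ∈ [2/3, 1) → index 5

0 0 1 2 5 5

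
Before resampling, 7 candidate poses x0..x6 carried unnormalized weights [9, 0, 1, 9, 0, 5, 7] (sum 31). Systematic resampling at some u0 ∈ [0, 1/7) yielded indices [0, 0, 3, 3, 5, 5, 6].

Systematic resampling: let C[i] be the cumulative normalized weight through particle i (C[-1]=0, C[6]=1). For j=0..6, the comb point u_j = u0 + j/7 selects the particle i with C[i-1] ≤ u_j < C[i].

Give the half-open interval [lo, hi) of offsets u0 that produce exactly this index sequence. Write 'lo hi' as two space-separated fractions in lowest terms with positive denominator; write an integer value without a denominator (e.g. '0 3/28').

C = [9/31, 9/31, 10/31, 19/31, 19/31, 24/31, 1]
j=0 picked index 0: u0 ∈ [0, 9/31)
j=1 picked index 0: u0 ∈ [-1/7, 32/217)
j=2 picked index 3: u0 ∈ [8/217, 71/217)
j=3 picked index 3: u0 ∈ [-23/217, 40/217)
j=4 picked index 5: u0 ∈ [9/217, 44/217)
j=5 picked index 5: u0 ∈ [-22/217, 13/217)
j=6 picked index 6: u0 ∈ [-18/217, 1/7)
intersection: [9/217, 13/217)

9/217 13/217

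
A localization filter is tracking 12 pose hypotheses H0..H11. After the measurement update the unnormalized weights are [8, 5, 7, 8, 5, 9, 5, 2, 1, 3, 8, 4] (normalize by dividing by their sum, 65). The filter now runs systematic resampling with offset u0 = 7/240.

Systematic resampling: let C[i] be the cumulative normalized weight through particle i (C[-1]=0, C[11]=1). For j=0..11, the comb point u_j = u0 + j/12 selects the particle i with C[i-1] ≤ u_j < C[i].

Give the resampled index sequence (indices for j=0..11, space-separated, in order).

C = [8/65, 1/5, 4/13, 28/65, 33/65, 42/65, 47/65, 49/65, 10/13, 53/65, 61/65, 1]
j=0: u_0=7/240 ∈ [0, 8/65) → index 0
j=1: u_1=9/80 ∈ [0, 8/65) → index 0
j=2: u_2=47/240 ∈ [8/65, 1/5) → index 1
j=3: u_3=67/240 ∈ [1/5, 4/13) → index 2
j=4: u_4=29/80 ∈ [4/13, 28/65) → index 3
j=5: u_5=107/240 ∈ [28/65, 33/65) → index 4
j=6: u_6=127/240 ∈ [33/65, 42/65) → index 5
j=7: u_7=49/80 ∈ [33/65, 42/65) → index 5
j=8: u_8=167/240 ∈ [42/65, 47/65) → index 6
j=9: u_9=187/240 ∈ [10/13, 53/65) → index 9
j=10: u_10=69/80 ∈ [53/65, 61/65) → index 10
j=11: u_11=227/240 ∈ [61/65, 1) → index 11

0 0 1 2 3 4 5 5 6 9 10 11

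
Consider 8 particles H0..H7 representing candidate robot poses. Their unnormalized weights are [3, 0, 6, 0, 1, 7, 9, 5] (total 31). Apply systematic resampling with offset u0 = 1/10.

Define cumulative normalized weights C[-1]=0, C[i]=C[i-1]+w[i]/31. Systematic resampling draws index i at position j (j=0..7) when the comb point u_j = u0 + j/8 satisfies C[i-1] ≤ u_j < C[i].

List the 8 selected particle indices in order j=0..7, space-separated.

2 2 5 5 6 6 7 7

C = [3/31, 3/31, 9/31, 9/31, 10/31, 17/31, 26/31, 1]
j=0: u_0=1/10 ∈ [3/31, 9/31) → index 2
j=1: u_1=9/40 ∈ [3/31, 9/31) → index 2
j=2: u_2=7/20 ∈ [10/31, 17/31) → index 5
j=3: u_3=19/40 ∈ [10/31, 17/31) → index 5
j=4: u_4=3/5 ∈ [17/31, 26/31) → index 6
j=5: u_5=29/40 ∈ [17/31, 26/31) → index 6
j=6: u_6=17/20 ∈ [26/31, 1) → index 7
j=7: u_7=39/40 ∈ [26/31, 1) → index 7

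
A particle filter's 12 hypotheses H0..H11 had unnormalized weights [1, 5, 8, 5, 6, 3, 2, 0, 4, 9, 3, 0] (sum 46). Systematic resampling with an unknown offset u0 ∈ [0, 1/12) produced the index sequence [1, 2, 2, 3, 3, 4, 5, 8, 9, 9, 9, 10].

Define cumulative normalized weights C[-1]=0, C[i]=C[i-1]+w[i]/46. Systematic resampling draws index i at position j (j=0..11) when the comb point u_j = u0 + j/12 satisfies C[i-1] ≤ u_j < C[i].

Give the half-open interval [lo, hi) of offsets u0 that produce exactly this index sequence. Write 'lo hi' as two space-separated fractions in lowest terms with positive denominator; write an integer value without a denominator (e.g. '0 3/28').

5/69 11/138

C = [1/46, 3/23, 7/23, 19/46, 25/46, 14/23, 15/23, 15/23, 17/23, 43/46, 1, 1]
j=0 picked index 1: u0 ∈ [1/46, 3/23)
j=1 picked index 2: u0 ∈ [13/276, 61/276)
j=2 picked index 2: u0 ∈ [-5/138, 19/138)
j=3 picked index 3: u0 ∈ [5/92, 15/92)
j=4 picked index 3: u0 ∈ [-2/69, 11/138)
j=5 picked index 4: u0 ∈ [-1/276, 35/276)
j=6 picked index 5: u0 ∈ [1/23, 5/46)
j=7 picked index 8: u0 ∈ [19/276, 43/276)
j=8 picked index 9: u0 ∈ [5/69, 37/138)
j=9 picked index 9: u0 ∈ [-1/92, 17/92)
j=10 picked index 9: u0 ∈ [-13/138, 7/69)
j=11 picked index 10: u0 ∈ [5/276, 1/12)
intersection: [5/69, 11/138)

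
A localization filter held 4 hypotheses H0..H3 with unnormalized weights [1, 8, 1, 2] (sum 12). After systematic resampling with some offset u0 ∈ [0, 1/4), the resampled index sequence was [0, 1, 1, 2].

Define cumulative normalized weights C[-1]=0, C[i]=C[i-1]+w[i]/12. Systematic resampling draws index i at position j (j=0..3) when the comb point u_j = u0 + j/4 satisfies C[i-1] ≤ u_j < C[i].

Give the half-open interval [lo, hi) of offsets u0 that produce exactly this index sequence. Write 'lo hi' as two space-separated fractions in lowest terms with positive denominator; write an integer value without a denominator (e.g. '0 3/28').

0 1/12

C = [1/12, 3/4, 5/6, 1]
j=0 picked index 0: u0 ∈ [0, 1/12)
j=1 picked index 1: u0 ∈ [-1/6, 1/2)
j=2 picked index 1: u0 ∈ [-5/12, 1/4)
j=3 picked index 2: u0 ∈ [0, 1/12)
intersection: [0, 1/12)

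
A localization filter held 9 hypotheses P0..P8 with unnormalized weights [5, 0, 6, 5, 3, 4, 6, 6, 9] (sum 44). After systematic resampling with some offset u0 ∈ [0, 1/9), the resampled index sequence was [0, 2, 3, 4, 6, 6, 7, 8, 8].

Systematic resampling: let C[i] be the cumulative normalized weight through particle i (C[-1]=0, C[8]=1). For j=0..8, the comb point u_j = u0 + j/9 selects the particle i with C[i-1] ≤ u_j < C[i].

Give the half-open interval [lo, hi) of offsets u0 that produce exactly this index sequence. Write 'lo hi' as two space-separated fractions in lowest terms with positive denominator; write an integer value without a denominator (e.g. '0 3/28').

C = [5/44, 5/44, 1/4, 4/11, 19/44, 23/44, 29/44, 35/44, 1]
j=0 picked index 0: u0 ∈ [0, 5/44)
j=1 picked index 2: u0 ∈ [1/396, 5/36)
j=2 picked index 3: u0 ∈ [1/36, 14/99)
j=3 picked index 4: u0 ∈ [1/33, 13/132)
j=4 picked index 6: u0 ∈ [31/396, 85/396)
j=5 picked index 6: u0 ∈ [-13/396, 41/396)
j=6 picked index 7: u0 ∈ [-1/132, 17/132)
j=7 picked index 8: u0 ∈ [7/396, 2/9)
j=8 picked index 8: u0 ∈ [-37/396, 1/9)
intersection: [31/396, 13/132)

31/396 13/132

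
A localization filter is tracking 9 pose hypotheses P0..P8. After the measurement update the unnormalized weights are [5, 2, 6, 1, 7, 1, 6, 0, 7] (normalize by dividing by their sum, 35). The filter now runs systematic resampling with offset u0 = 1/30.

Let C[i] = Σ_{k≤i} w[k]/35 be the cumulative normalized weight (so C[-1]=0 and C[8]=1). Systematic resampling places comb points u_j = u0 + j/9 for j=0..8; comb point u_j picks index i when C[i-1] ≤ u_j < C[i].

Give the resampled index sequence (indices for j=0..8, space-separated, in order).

0 1 2 2 4 4 6 8 8

C = [1/7, 1/5, 13/35, 2/5, 3/5, 22/35, 4/5, 4/5, 1]
j=0: u_0=1/30 ∈ [0, 1/7) → index 0
j=1: u_1=13/90 ∈ [1/7, 1/5) → index 1
j=2: u_2=23/90 ∈ [1/5, 13/35) → index 2
j=3: u_3=11/30 ∈ [1/5, 13/35) → index 2
j=4: u_4=43/90 ∈ [2/5, 3/5) → index 4
j=5: u_5=53/90 ∈ [2/5, 3/5) → index 4
j=6: u_6=7/10 ∈ [22/35, 4/5) → index 6
j=7: u_7=73/90 ∈ [4/5, 1) → index 8
j=8: u_8=83/90 ∈ [4/5, 1) → index 8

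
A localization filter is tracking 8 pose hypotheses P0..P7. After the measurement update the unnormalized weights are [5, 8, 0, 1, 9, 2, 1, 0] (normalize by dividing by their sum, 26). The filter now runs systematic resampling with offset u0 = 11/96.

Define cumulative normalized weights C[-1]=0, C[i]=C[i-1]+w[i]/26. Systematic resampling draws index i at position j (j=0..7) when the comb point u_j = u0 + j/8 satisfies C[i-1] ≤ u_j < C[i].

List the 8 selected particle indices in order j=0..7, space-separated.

0 1 1 1 4 4 4 6

C = [5/26, 1/2, 1/2, 7/13, 23/26, 25/26, 1, 1]
j=0: u_0=11/96 ∈ [0, 5/26) → index 0
j=1: u_1=23/96 ∈ [5/26, 1/2) → index 1
j=2: u_2=35/96 ∈ [5/26, 1/2) → index 1
j=3: u_3=47/96 ∈ [5/26, 1/2) → index 1
j=4: u_4=59/96 ∈ [7/13, 23/26) → index 4
j=5: u_5=71/96 ∈ [7/13, 23/26) → index 4
j=6: u_6=83/96 ∈ [7/13, 23/26) → index 4
j=7: u_7=95/96 ∈ [25/26, 1) → index 6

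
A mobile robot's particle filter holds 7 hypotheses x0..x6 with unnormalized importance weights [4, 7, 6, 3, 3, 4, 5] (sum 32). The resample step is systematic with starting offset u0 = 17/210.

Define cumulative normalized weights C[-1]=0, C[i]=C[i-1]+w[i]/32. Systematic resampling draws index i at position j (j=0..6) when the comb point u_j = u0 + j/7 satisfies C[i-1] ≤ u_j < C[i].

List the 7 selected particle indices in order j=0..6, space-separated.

C = [1/8, 11/32, 17/32, 5/8, 23/32, 27/32, 1]
j=0: u_0=17/210 ∈ [0, 1/8) → index 0
j=1: u_1=47/210 ∈ [1/8, 11/32) → index 1
j=2: u_2=11/30 ∈ [11/32, 17/32) → index 2
j=3: u_3=107/210 ∈ [11/32, 17/32) → index 2
j=4: u_4=137/210 ∈ [5/8, 23/32) → index 4
j=5: u_5=167/210 ∈ [23/32, 27/32) → index 5
j=6: u_6=197/210 ∈ [27/32, 1) → index 6

0 1 2 2 4 5 6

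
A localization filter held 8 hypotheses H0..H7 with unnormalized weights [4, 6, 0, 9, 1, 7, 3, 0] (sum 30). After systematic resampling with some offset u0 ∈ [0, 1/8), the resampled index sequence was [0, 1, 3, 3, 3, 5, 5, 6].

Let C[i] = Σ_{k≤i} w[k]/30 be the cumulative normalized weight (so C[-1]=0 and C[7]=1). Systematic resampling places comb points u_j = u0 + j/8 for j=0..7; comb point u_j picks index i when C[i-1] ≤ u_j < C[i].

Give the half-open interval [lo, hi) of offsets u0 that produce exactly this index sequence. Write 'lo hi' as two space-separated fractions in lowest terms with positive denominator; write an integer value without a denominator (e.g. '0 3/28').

C = [2/15, 1/3, 1/3, 19/30, 2/3, 9/10, 1, 1]
j=0 picked index 0: u0 ∈ [0, 2/15)
j=1 picked index 1: u0 ∈ [1/120, 5/24)
j=2 picked index 3: u0 ∈ [1/12, 23/60)
j=3 picked index 3: u0 ∈ [-1/24, 31/120)
j=4 picked index 3: u0 ∈ [-1/6, 2/15)
j=5 picked index 5: u0 ∈ [1/24, 11/40)
j=6 picked index 5: u0 ∈ [-1/12, 3/20)
j=7 picked index 6: u0 ∈ [1/40, 1/8)
intersection: [1/12, 1/8)

1/12 1/8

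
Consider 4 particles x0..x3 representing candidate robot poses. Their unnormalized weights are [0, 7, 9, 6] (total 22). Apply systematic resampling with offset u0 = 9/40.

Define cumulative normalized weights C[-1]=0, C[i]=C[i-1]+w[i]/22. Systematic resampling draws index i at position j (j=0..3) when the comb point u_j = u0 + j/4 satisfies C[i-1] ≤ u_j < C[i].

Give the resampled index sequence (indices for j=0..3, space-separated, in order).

1 2 2 3

C = [0, 7/22, 8/11, 1]
j=0: u_0=9/40 ∈ [0, 7/22) → index 1
j=1: u_1=19/40 ∈ [7/22, 8/11) → index 2
j=2: u_2=29/40 ∈ [7/22, 8/11) → index 2
j=3: u_3=39/40 ∈ [8/11, 1) → index 3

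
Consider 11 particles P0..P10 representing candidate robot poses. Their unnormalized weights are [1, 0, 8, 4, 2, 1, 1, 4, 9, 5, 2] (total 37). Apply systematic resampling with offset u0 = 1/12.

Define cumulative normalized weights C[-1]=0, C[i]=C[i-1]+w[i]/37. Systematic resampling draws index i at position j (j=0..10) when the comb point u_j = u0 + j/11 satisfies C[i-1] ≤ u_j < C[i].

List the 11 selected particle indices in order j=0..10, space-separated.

C = [1/37, 1/37, 9/37, 13/37, 15/37, 16/37, 17/37, 21/37, 30/37, 35/37, 1]
j=0: u_0=1/12 ∈ [1/37, 9/37) → index 2
j=1: u_1=23/132 ∈ [1/37, 9/37) → index 2
j=2: u_2=35/132 ∈ [9/37, 13/37) → index 3
j=3: u_3=47/132 ∈ [13/37, 15/37) → index 4
j=4: u_4=59/132 ∈ [16/37, 17/37) → index 6
j=5: u_5=71/132 ∈ [17/37, 21/37) → index 7
j=6: u_6=83/132 ∈ [21/37, 30/37) → index 8
j=7: u_7=95/132 ∈ [21/37, 30/37) → index 8
j=8: u_8=107/132 ∈ [21/37, 30/37) → index 8
j=9: u_9=119/132 ∈ [30/37, 35/37) → index 9
j=10: u_10=131/132 ∈ [35/37, 1) → index 10

2 2 3 4 6 7 8 8 8 9 10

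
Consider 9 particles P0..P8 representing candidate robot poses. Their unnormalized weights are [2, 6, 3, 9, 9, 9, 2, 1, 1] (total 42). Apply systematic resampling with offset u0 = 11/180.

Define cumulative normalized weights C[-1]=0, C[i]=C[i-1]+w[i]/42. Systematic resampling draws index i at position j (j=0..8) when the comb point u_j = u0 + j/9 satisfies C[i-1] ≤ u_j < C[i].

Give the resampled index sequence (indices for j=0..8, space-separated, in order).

C = [1/21, 4/21, 11/42, 10/21, 29/42, 19/21, 20/21, 41/42, 1]
j=0: u_0=11/180 ∈ [1/21, 4/21) → index 1
j=1: u_1=31/180 ∈ [1/21, 4/21) → index 1
j=2: u_2=17/60 ∈ [11/42, 10/21) → index 3
j=3: u_3=71/180 ∈ [11/42, 10/21) → index 3
j=4: u_4=91/180 ∈ [10/21, 29/42) → index 4
j=5: u_5=37/60 ∈ [10/21, 29/42) → index 4
j=6: u_6=131/180 ∈ [29/42, 19/21) → index 5
j=7: u_7=151/180 ∈ [29/42, 19/21) → index 5
j=8: u_8=19/20 ∈ [19/21, 20/21) → index 6

1 1 3 3 4 4 5 5 6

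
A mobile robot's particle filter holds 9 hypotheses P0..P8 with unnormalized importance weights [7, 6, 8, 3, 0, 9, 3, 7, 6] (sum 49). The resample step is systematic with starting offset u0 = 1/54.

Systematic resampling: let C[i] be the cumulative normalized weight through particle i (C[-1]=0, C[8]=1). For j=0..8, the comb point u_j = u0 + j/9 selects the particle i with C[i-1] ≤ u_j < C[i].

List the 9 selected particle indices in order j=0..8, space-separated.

0 0 1 2 3 5 6 7 8

C = [1/7, 13/49, 3/7, 24/49, 24/49, 33/49, 36/49, 43/49, 1]
j=0: u_0=1/54 ∈ [0, 1/7) → index 0
j=1: u_1=7/54 ∈ [0, 1/7) → index 0
j=2: u_2=13/54 ∈ [1/7, 13/49) → index 1
j=3: u_3=19/54 ∈ [13/49, 3/7) → index 2
j=4: u_4=25/54 ∈ [3/7, 24/49) → index 3
j=5: u_5=31/54 ∈ [24/49, 33/49) → index 5
j=6: u_6=37/54 ∈ [33/49, 36/49) → index 6
j=7: u_7=43/54 ∈ [36/49, 43/49) → index 7
j=8: u_8=49/54 ∈ [43/49, 1) → index 8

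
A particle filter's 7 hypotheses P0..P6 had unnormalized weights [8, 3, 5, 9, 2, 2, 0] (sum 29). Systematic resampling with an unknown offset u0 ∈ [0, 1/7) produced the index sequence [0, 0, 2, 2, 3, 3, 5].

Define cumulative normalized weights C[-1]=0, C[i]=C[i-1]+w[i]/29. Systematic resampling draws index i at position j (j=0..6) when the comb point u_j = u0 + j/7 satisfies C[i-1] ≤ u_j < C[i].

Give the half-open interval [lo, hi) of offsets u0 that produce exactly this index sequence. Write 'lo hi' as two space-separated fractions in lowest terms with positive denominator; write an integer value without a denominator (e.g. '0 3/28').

C = [8/29, 11/29, 16/29, 25/29, 27/29, 1, 1]
j=0 picked index 0: u0 ∈ [0, 8/29)
j=1 picked index 0: u0 ∈ [-1/7, 27/203)
j=2 picked index 2: u0 ∈ [19/203, 54/203)
j=3 picked index 2: u0 ∈ [-10/203, 25/203)
j=4 picked index 3: u0 ∈ [-4/203, 59/203)
j=5 picked index 3: u0 ∈ [-33/203, 30/203)
j=6 picked index 5: u0 ∈ [15/203, 1/7)
intersection: [19/203, 25/203)

19/203 25/203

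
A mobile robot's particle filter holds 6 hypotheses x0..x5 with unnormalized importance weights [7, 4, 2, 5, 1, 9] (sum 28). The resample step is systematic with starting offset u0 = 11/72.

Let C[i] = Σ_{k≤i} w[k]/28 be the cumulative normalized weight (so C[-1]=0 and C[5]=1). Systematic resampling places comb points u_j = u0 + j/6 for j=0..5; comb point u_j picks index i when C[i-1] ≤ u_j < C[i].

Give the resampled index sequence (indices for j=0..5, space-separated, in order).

C = [1/4, 11/28, 13/28, 9/14, 19/28, 1]
j=0: u_0=11/72 ∈ [0, 1/4) → index 0
j=1: u_1=23/72 ∈ [1/4, 11/28) → index 1
j=2: u_2=35/72 ∈ [13/28, 9/14) → index 3
j=3: u_3=47/72 ∈ [9/14, 19/28) → index 4
j=4: u_4=59/72 ∈ [19/28, 1) → index 5
j=5: u_5=71/72 ∈ [19/28, 1) → index 5

0 1 3 4 5 5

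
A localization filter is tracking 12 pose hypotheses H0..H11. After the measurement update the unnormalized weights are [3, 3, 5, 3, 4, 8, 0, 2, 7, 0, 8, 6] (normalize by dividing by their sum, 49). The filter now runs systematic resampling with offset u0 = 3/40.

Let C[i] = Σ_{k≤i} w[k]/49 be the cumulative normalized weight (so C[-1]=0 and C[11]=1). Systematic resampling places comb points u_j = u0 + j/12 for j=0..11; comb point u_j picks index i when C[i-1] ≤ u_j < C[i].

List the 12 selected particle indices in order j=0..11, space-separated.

C = [3/49, 6/49, 11/49, 2/7, 18/49, 26/49, 26/49, 4/7, 5/7, 5/7, 43/49, 1]
j=0: u_0=3/40 ∈ [3/49, 6/49) → index 1
j=1: u_1=19/120 ∈ [6/49, 11/49) → index 2
j=2: u_2=29/120 ∈ [11/49, 2/7) → index 3
j=3: u_3=13/40 ∈ [2/7, 18/49) → index 4
j=4: u_4=49/120 ∈ [18/49, 26/49) → index 5
j=5: u_5=59/120 ∈ [18/49, 26/49) → index 5
j=6: u_6=23/40 ∈ [4/7, 5/7) → index 8
j=7: u_7=79/120 ∈ [4/7, 5/7) → index 8
j=8: u_8=89/120 ∈ [5/7, 43/49) → index 10
j=9: u_9=33/40 ∈ [5/7, 43/49) → index 10
j=10: u_10=109/120 ∈ [43/49, 1) → index 11
j=11: u_11=119/120 ∈ [43/49, 1) → index 11

1 2 3 4 5 5 8 8 10 10 11 11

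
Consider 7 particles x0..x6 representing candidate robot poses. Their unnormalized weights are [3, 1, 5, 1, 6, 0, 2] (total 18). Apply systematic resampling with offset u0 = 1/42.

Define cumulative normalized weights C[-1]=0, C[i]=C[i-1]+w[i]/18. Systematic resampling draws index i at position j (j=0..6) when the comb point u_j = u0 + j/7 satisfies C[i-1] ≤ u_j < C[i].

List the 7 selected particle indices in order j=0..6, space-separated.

0 1 2 2 4 4 4

C = [1/6, 2/9, 1/2, 5/9, 8/9, 8/9, 1]
j=0: u_0=1/42 ∈ [0, 1/6) → index 0
j=1: u_1=1/6 ∈ [1/6, 2/9) → index 1
j=2: u_2=13/42 ∈ [2/9, 1/2) → index 2
j=3: u_3=19/42 ∈ [2/9, 1/2) → index 2
j=4: u_4=25/42 ∈ [5/9, 8/9) → index 4
j=5: u_5=31/42 ∈ [5/9, 8/9) → index 4
j=6: u_6=37/42 ∈ [5/9, 8/9) → index 4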